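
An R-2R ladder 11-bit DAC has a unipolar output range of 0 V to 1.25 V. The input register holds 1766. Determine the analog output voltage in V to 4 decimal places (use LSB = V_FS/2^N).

1.0779 V

LSB = 1.25 V / 2^11 = 0.610 mV.
V_out = 0 + 1766 × 0.000610352 V = 1.07788 V.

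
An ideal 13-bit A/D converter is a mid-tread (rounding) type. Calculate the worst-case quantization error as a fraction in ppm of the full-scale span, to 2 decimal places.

61.04 ppm

Rounding → worst-case error = ½ LSB = V_FS/2^14, so 1e+06/16384 = 61.0352 ppm of full scale.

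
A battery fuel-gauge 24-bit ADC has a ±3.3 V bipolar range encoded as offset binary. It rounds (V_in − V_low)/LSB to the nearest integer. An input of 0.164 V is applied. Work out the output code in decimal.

code 8805496

With 16777216 levels over 6.6 V, one step is 0.39 µV.
(0.164 − (−3.3)) / 3.93391e-07 = 8805496.398 LSBs.
So the output code is 8805496.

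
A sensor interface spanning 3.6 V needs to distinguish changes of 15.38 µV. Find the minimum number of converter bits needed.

18 bits

Number of steps required ≥ 3.6 V / 15.38 µV = 234070.22.
Need 2^N ≥ 234070.22; 2^17 = 131072, 2^18 = 262144.
Minimum N = 18.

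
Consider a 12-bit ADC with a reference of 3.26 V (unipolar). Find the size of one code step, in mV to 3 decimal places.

0.796 mV

Full-scale span = 3.26 V.
LSB = 3.26 / 2^12 = 3.26 / 4096 = 0.000795898 V = 0.796 mV.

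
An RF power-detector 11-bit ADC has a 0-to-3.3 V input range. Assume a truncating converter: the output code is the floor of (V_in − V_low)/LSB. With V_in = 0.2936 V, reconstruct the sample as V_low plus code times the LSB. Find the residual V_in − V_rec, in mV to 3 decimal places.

Step size: 3.3 V ÷ 2^11 = 1.611 mV.
(0.2936 − 0)/0.00161133 = 182.2099; ⌊·⌋ gives code 182.
Reconstructed: 0.29326172 V.
V_in − V_rec = 0.000338281 V = 0.338 mV.

0.338 mV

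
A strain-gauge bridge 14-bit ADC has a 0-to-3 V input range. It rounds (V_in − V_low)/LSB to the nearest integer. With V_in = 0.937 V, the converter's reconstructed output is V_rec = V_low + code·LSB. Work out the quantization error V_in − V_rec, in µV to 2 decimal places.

49.32 µV

Step size: 3 V ÷ 2^14 = 183.11 µV.
Scaled input = 5117.2693 LSBs, so code = 5117.
Code 5117 maps back to 0 + 5117×0.000183105 V = 0.93695068 V.
Difference: 4.93164e-05 V → 49.32 µV.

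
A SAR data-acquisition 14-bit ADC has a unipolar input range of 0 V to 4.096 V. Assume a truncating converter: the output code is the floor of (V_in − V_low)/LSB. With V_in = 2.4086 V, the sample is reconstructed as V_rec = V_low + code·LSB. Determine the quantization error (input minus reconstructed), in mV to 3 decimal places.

One LSB is 4.096 V / 16384 = 250.00 µV.
Scaled input = 9634.4000 LSBs, so code = 9634.
Code 9634 maps back to 0 + 9634×0.00025 V = 2.4085 V.
Error = 2.4086 − 2.4085 = 0.0001 V = 0.100 mV.

0.100 mV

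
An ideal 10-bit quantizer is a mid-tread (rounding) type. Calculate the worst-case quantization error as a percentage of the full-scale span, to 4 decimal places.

Rounding → worst-case error = ½ LSB = V_FS/2^11, so 100/2048 = 0.0488281 % of full scale.

0.0488 %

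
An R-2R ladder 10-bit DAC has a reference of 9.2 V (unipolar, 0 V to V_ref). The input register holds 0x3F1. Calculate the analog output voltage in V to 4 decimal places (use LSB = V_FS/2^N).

LSB = 9.2 V / 2^10 = 8.984 mV.
Code 0x3F1 = 1009 decimal.
V_out = 0 + 1009 × 0.00898437 V = 9.06523 V.

9.0652 V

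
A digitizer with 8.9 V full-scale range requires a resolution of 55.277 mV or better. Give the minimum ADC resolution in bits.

8 bits

Number of steps required ≥ 8.9 V / 55.277 mV = 161.01.
Need 2^N ≥ 161.01; 2^7 = 128, 2^8 = 256.
Minimum N = 8.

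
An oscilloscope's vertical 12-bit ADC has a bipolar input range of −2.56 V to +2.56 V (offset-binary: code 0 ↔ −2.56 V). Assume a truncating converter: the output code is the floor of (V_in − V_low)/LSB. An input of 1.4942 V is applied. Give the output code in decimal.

code 3243

With 4096 levels over 5.12 V, one step is 1.250 mV.
Input sits at 3243.360 steps above V_low.
Floor → code 3243.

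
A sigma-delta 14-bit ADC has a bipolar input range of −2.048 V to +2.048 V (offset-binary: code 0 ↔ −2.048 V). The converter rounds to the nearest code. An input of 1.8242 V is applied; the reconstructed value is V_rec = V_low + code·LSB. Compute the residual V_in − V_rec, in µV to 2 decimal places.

LSB = 4.096/2^14 = 250.00 µV.
(V_in − V_low)/LSB = (1.8242 − (−2.048))/0.00025 = 15488.8000 → code 15489 (round).
V_rec = (−2.048) + 15489·0.00025 = 1.82425 V.
Error = 1.8242 − 1.82425 = -5e-05 V = -50.00 µV.

-50.00 µV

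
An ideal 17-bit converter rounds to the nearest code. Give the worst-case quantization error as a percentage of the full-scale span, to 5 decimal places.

0.00038 %

Rounding → worst-case error = ½ LSB = V_FS/2^18, so 100/262144 = 0.00038147 % of full scale.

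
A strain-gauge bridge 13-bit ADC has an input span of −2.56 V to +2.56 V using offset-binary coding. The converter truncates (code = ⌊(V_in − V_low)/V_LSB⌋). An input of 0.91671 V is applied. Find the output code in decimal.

Full-scale span = 5.12 V; LSB = 5.12/2^13 = 0.625 mV.
Input sits at 5562.736 steps above V_low.
⌊·⌋(5562.736) = 5562.

code 5562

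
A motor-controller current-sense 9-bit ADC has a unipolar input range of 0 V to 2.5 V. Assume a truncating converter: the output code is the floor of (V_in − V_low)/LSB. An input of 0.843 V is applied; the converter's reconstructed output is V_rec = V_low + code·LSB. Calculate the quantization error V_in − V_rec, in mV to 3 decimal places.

3.156 mV

LSB = 2.5/2^9 = 4.883 mV.
(V_in − V_low)/LSB = (0.843 − 0)/0.00488281 = 172.6464 → code 172 (floor).
Code 172 maps back to 0 + 172×0.00488281 V = 0.83984375 V.
Difference: 0.00315625 V → 3.156 mV.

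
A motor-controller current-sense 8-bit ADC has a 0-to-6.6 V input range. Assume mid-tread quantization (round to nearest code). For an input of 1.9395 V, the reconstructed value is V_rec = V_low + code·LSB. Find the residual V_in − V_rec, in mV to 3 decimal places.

LSB = 6.6/2^8 = 25.781 mV.
(V_in − V_low)/LSB = (1.9395 − 0)/0.0257812 = 75.2291 → code 75 (round).
Code 75 maps back to 0 + 75×0.0257812 V = 1.9335938 V.
Error = 1.9395 − 1.9335938 = 0.00590625 V = 5.906 mV.

5.906 mV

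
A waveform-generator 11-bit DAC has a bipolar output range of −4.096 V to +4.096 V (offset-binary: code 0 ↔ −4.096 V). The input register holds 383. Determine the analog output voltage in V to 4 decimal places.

LSB = 8.192 V / 2^11 = 4.000 mV.
V_out = (−4.096) + 383 × 0.004 V = -2.564 V.

-2.5640 V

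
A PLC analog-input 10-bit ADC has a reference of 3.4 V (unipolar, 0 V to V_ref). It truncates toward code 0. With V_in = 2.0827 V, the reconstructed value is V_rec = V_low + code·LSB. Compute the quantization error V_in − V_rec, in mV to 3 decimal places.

LSB = 3.4/2^10 = 3.320 mV.
(V_in − V_low)/LSB = (2.0827 − 0)/0.00332031 = 627.2602 → code 627 (floor).
V_rec = 0 + 627·0.00332031 = 2.0818359 V.
Error = 2.0827 − 2.0818359 = 0.000864063 V = 0.864 mV.

0.864 mV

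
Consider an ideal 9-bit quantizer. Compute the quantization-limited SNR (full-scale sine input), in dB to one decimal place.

55.9 dB

SNR ≈ 6.02·N + 1.76 dB = 6.02·9 + 1.76 = 55.94 dB.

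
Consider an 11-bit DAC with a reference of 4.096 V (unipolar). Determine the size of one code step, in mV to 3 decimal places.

2.000 mV

Full-scale span = 4.096 V.
LSB = 4.096 / 2^11 = 4.096 / 2048 = 0.002 V = 2.000 mV.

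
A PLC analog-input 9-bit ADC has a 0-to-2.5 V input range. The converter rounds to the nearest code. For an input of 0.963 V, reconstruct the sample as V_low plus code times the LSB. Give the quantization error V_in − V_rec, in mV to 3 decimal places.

One LSB is 2.5 V / 512 = 4.883 mV.
(V_in − V_low)/LSB = (0.963 − 0)/0.00488281 = 197.2224 → code 197 (round).
Reconstructed: 0.96191406 V.
Error = 0.963 − 0.96191406 = 0.00108594 V = 1.086 mV.

1.086 mV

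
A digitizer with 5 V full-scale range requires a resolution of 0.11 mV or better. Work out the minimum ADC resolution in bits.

16 bits

Number of steps required ≥ 5 V / 0.11 mV = 45454.55.
Need 2^N ≥ 45454.55; 2^15 = 32768, 2^16 = 65536.
Minimum N = 16.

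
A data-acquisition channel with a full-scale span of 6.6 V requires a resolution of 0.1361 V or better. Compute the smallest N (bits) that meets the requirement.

Number of steps required ≥ 6.6 V / 0.1361 V = 48.49.
Need 2^N ≥ 48.49; 2^5 = 32, 2^6 = 64.
Minimum N = 6.

6 bits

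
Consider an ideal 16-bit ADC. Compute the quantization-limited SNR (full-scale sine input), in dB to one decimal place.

98.1 dB

SNR ≈ 6.02·N + 1.76 dB = 6.02·16 + 1.76 = 98.08 dB.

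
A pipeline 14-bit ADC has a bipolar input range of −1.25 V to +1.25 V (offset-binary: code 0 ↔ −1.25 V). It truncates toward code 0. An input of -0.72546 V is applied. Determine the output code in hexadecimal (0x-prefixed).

code 0xD6D (decimal 3437)

With 16384 levels over 2.5 V, one step is 152.59 µV.
(V_in − V_low)/LSB = (-0.72546 − (−1.25)) / 0.000152588 = 3437.625.
So the output code is 3437.
In hexadecimal (0x-prefixed): 0xD6D.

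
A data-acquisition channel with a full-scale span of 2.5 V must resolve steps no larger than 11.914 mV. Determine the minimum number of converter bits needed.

8 bits

Number of steps required ≥ 2.5 V / 11.914 mV = 209.84.
Need 2^N ≥ 209.84; 2^7 = 128, 2^8 = 256.
Minimum N = 8.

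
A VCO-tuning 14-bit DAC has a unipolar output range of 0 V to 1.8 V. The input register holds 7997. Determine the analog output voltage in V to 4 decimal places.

0.8786 V

LSB = 1.8 V / 2^14 = 109.86 µV.
V_out = 0 + 7997 × 0.000109863 V = 0.878577 V.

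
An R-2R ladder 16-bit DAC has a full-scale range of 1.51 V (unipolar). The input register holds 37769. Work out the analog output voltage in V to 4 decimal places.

0.8702 V

LSB = 1.51 V / 2^16 = 23.04 µV.
V_out = 0 + 37769 × 2.30408e-05 V = 0.870227 V.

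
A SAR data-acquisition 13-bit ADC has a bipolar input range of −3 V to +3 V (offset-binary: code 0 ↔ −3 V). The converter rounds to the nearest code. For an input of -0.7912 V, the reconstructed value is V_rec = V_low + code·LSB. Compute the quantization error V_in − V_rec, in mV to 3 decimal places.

One LSB is 6 V / 8192 = 0.732 mV.
(-0.7912 − (−3))/0.000732422 = 3015.7483; round gives code 3016.
V_rec = (−3) + 3016·0.000732422 = -0.79101562 V.
Difference: -0.000184375 V → -0.184 mV.

-0.184 mV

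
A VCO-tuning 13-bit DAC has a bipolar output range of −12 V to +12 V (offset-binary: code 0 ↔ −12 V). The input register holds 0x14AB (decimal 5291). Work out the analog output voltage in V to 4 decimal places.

3.5010 V

LSB = 24 V / 2^13 = 2.930 mV.
Code 0x14AB = 5291 decimal.
V_out = (−12) + 5291 × 0.00292969 V = 3.50098 V.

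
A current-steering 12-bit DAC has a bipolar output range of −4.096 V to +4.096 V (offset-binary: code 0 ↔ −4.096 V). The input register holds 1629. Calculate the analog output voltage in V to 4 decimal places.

LSB = 8.192 V / 2^12 = 2.000 mV.
V_out = (−4.096) + 1629 × 0.002 V = -0.838 V.

-0.8380 V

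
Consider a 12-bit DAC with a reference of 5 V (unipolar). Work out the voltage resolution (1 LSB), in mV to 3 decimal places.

Full-scale span = 5 V.
LSB = 5 / 2^12 = 5 / 4096 = 0.0012207 V = 1.221 mV.

1.221 mV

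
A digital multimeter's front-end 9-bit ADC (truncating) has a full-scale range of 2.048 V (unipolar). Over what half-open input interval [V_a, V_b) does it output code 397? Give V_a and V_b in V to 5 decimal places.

[1.58800 V, 1.59200 V)

LSB = 2.048/2^9 = 4.000 mV.
V_a = V_low + 397·LSB = 1.588 V; V_b = V_low + 398·LSB = 1.592 V.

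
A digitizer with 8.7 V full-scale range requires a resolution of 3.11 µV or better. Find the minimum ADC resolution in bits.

Number of steps required ≥ 8.7 V / 3.11 µV = 2797427.65.
Need 2^N ≥ 2797427.65; 2^21 = 2097152, 2^22 = 4194304.
Minimum N = 22.

22 bits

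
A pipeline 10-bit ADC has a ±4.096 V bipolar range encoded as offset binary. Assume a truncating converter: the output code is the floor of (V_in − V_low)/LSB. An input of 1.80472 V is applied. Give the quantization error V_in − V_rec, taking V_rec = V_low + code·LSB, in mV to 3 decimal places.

Step size: 8.192 V ÷ 2^10 = 8.000 mV.
(V_in − V_low)/LSB = (1.80472 − (−4.096))/0.008 = 737.5900 → code 737 (floor).
V_rec = (−4.096) + 737·0.008 = 1.8 V.
Error = 1.80472 − 1.8 = 0.00472 V = 4.720 mV.

4.720 mV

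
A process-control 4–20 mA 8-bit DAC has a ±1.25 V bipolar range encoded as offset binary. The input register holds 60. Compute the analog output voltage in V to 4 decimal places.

LSB = 2.5 V / 2^8 = 9.766 mV.
V_out = (−1.25) + 60 × 0.00976562 V = -0.664062 V.

-0.6641 V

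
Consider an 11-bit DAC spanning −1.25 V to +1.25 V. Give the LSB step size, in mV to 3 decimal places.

Full-scale span = 2.5 V.
LSB = 2.5 / 2^11 = 2.5 / 2048 = 0.0012207 V = 1.221 mV.

1.221 mV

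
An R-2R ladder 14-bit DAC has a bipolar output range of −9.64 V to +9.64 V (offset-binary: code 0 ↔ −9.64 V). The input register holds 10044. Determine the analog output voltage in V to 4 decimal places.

2.1794 V

LSB = 19.28 V / 2^14 = 1.177 mV.
V_out = (−9.64) + 10044 × 0.00117676 V = 2.17936 V.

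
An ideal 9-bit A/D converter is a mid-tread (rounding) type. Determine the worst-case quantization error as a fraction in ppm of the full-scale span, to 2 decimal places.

976.56 ppm

Rounding → worst-case error = ½ LSB = V_FS/2^10, so 1e+06/1024 = 976.562 ppm of full scale.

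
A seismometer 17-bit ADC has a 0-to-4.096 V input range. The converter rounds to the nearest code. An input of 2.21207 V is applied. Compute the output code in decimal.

With 131072 levels over 4.096 V, one step is 31.25 µV.
(2.21207 − 0) / 3.125e-05 = 70786.240 LSBs.
Round → code 70786.

code 70786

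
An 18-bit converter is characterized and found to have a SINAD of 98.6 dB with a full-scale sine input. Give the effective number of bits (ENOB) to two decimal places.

ENOB = (SINAD − 1.76) / 6.02 = (98.6 − 1.76)/6.02 = 16.086.

16.09 bits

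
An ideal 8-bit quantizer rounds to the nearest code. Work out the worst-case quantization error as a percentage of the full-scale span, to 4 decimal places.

Rounding → worst-case error = ½ LSB = V_FS/2^9, so 100/512 = 0.195312 % of full scale.

0.1953 %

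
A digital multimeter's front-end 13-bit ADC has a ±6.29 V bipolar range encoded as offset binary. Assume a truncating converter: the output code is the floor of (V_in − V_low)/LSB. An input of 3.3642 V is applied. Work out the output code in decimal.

Full-scale span = 12.58 V; LSB = 12.58/2^13 = 1.536 mV.
Input sits at 6286.741 steps above V_low.
⌊·⌋(6286.741) = 6286.

code 6286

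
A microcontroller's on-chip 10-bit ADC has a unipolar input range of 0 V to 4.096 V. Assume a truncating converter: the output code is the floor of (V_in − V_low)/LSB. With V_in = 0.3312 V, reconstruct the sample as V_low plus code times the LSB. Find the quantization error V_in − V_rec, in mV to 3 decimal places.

Step size: 4.096 V ÷ 2^10 = 4.000 mV.
(V_in − V_low)/LSB = (0.3312 − 0)/0.004 = 82.8000 → code 82 (floor).
Reconstructed: 0.328 V.
Difference: 0.0032 V → 3.200 mV.

3.200 mV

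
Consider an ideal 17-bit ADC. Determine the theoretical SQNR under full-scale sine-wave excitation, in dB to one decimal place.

SNR ≈ 6.02·N + 1.76 dB = 6.02·17 + 1.76 = 104.10 dB.

104.1 dB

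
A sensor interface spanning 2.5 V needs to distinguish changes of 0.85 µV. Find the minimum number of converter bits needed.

Number of steps required ≥ 2.5 V / 0.85 µV = 2941176.47.
Need 2^N ≥ 2941176.47; 2^21 = 2097152, 2^22 = 4194304.
Minimum N = 22.

22 bits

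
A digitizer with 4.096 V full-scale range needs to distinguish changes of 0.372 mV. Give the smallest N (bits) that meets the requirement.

14 bits

Number of steps required ≥ 4.096 V / 0.372 mV = 11010.75.
Need 2^N ≥ 11010.75; 2^13 = 8192, 2^14 = 16384.
Minimum N = 14.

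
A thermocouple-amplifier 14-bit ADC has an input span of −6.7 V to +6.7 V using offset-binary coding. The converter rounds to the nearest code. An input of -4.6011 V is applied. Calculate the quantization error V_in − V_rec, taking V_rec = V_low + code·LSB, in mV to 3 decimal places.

0.243 mV

Step size: 13.4 V ÷ 2^14 = 0.818 mV.
Scaled input = 2566.2968 LSBs, so code = 2566.
Code 2566 maps back to (−6.7) + 2566×0.000817871 V = -4.6013428 V.
V_in − V_rec = 0.000242773 V = 0.243 mV.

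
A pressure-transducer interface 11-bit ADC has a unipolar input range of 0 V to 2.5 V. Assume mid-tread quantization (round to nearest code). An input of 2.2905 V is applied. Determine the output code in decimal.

code 1876

Full-scale span = 2.5 V; LSB = 2.5/2^11 = 1.221 mV.
(V_in − V_low)/LSB = (2.2905 − 0) / 0.0012207 = 1876.378.
round(1876.378) = 1876.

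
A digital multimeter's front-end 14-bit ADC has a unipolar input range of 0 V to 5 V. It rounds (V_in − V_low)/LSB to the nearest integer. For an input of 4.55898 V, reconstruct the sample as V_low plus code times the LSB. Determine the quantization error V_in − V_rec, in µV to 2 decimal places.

LSB = 5/2^14 = 305.18 µV.
(4.55898 − 0)/0.000305176 = 14938.8657; round gives code 14939.
V_rec = 0 + 14939·0.000305176 = 4.559021 V.
Error = 4.55898 − 4.559021 = -4.09961e-05 V = -41.00 µV.

-41.00 µV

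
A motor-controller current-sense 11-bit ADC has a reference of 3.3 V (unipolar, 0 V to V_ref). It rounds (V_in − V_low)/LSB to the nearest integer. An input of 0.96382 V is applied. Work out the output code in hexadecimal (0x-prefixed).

With 2048 levels over 3.3 V, one step is 1.611 mV.
(V_in − V_low)/LSB = (0.96382 − 0) / 0.00161133 = 598.153.
round(598.153) = 598.
In hexadecimal (0x-prefixed): 0x256.

code 0x256 (decimal 598)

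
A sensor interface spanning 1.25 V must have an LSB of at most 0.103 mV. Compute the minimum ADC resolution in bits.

14 bits

Number of steps required ≥ 1.25 V / 0.103 mV = 12135.92.
Need 2^N ≥ 12135.92; 2^13 = 8192, 2^14 = 16384.
Minimum N = 14.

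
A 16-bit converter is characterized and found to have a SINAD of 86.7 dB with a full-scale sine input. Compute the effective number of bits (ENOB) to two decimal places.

14.11 bits

ENOB = (SINAD − 1.76) / 6.02 = (86.7 − 1.76)/6.02 = 14.110.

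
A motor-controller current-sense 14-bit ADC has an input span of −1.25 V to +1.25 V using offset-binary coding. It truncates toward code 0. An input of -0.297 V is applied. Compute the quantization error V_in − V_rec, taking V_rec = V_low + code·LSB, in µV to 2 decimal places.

LSB = 2.5/2^14 = 152.59 µV.
(V_in − V_low)/LSB = (-0.297 − (−1.25))/0.000152588 = 6245.5808 → code 6245 (floor).
Code 6245 maps back to (−1.25) + 6245×0.000152588 V = -0.29708862 V.
V_in − V_rec = 8.8623e-05 V = 88.62 µV.

88.62 µV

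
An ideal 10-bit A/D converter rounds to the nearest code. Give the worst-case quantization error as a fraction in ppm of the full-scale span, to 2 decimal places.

Rounding → worst-case error = ½ LSB = V_FS/2^11, so 1e+06/2048 = 488.281 ppm of full scale.

488.28 ppm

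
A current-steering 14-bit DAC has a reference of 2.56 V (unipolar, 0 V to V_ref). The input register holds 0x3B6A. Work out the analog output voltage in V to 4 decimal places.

2.3766 V

LSB = 2.56 V / 2^14 = 156.25 µV.
Code 0x3B6A = 15210 decimal.
V_out = 0 + 15210 × 0.00015625 V = 2.37656 V.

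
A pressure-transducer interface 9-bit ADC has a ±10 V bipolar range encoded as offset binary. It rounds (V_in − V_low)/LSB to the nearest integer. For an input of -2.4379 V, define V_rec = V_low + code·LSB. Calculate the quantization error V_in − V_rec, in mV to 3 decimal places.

-16.025 mV

Step size: 20 V ÷ 2^9 = 39.062 mV.
(V_in − V_low)/LSB = (-2.4379 − (−10))/0.0390625 = 193.5898 → code 194 (round).
V_rec = (−10) + 194·0.0390625 = -2.421875 V.
V_in − V_rec = -0.016025 V = -16.025 mV.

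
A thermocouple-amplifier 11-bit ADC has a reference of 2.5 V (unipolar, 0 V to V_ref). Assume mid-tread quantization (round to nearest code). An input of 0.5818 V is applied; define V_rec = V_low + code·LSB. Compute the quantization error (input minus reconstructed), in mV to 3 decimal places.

LSB = 2.5/2^11 = 1.221 mV.
(0.5818 − 0)/0.0012207 = 476.6106; round gives code 477.
Reconstructed: 0.58227539 V.
V_in − V_rec = -0.000475391 V = -0.475 mV.

-0.475 mV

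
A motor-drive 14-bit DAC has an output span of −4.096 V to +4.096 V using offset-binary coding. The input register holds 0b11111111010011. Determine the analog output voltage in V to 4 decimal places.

LSB = 8.192 V / 2^14 = 0.500 mV.
Code 0b11111111010011 = 16339 decimal.
V_out = (−4.096) + 16339 × 0.0005 V = 4.0735 V.

4.0735 V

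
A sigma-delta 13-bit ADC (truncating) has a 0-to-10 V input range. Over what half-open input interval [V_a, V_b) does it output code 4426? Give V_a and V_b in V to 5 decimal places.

[5.40283 V, 5.40405 V)

LSB = 10/2^13 = 1.221 mV.
V_a = V_low + 4426·LSB = 5.40283 V; V_b = V_low + 4427·LSB = 5.40405 V.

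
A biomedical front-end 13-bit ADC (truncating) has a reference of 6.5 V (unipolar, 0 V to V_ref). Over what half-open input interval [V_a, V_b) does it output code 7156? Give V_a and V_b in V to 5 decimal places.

[5.67798 V, 5.67877 V)

LSB = 6.5/2^13 = 0.793 mV.
V_a = V_low + 7156·LSB = 5.67798 V; V_b = V_low + 7157·LSB = 5.67877 V.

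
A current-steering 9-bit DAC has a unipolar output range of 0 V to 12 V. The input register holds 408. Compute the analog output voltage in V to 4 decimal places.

9.5625 V

LSB = 12 V / 2^9 = 23.438 mV.
V_out = 0 + 408 × 0.0234375 V = 9.5625 V.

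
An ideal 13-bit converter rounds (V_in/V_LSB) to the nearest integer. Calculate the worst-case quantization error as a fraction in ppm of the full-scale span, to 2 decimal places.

Rounding → worst-case error = ½ LSB = V_FS/2^14, so 1e+06/16384 = 61.0352 ppm of full scale.

61.04 ppm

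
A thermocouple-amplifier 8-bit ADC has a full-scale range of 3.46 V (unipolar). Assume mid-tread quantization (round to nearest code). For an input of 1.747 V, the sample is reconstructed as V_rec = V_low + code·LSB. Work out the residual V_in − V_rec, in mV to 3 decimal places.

3.484 mV

Step size: 3.46 V ÷ 2^8 = 13.516 mV.
Scaled input = 129.2578 LSBs, so code = 129.
Reconstructed: 1.7435156 V.
Difference: 0.00348438 V → 3.484 mV.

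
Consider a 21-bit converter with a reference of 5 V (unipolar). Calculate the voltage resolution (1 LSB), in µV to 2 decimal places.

Full-scale span = 5 V.
LSB = 5 / 2^21 = 5 / 2097152 = 2.38419e-06 V = 2.38 µV.

2.38 µV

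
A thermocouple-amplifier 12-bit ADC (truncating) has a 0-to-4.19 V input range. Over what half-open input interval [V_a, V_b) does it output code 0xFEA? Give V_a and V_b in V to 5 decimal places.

LSB = 4.19/2^12 = 1.023 mV.
Code 0xFEA = 4074 decimal.
V_a = V_low + 4074·LSB = 4.1675 V; V_b = V_low + 4075·LSB = 4.16852 V.

[4.16750 V, 4.16852 V)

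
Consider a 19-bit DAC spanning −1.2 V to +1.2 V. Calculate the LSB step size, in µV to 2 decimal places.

Full-scale span = 2.4 V.
LSB = 2.4 / 2^19 = 2.4 / 524288 = 4.57764e-06 V = 4.58 µV.

4.58 µV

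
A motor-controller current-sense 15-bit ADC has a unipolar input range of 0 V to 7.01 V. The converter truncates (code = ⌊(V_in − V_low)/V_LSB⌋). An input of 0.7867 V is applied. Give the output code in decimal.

code 3677

Full-scale span = 7.01 V; LSB = 7.01/2^15 = 213.93 µV.
(V_in − V_low)/LSB = (0.7867 − 0) / 0.000213928 = 3677.402.
Floor → code 3677.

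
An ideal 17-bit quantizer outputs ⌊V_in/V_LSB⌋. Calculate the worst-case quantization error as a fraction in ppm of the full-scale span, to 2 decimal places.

Truncating → worst-case error = 1 LSB = V_FS/2^17, so 1e+06/131072 = 7.62939 ppm of full scale.

7.63 ppm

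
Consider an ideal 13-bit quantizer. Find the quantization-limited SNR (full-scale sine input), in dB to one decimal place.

80.0 dB

SNR ≈ 6.02·N + 1.76 dB = 6.02·13 + 1.76 = 80.02 dB.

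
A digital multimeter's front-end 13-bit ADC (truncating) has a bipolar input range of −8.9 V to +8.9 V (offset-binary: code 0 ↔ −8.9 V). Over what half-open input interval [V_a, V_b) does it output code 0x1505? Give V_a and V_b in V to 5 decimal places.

LSB = 17.8/2^13 = 2.173 mV.
Code 0x1505 = 5381 decimal.
V_a = V_low + 5381·LSB = 2.79211 V; V_b = V_low + 5382·LSB = 2.79429 V.

[2.79211 V, 2.79429 V)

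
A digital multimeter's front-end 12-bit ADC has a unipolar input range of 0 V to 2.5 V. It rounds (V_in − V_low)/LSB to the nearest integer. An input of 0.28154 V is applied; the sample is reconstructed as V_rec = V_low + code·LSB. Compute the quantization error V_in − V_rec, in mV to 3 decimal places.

LSB = 2.5/2^12 = 0.610 mV.
(V_in − V_low)/LSB = (0.28154 − 0)/0.000610352 = 461.2751 → code 461 (round).
Code 461 maps back to 0 + 461×0.000610352 V = 0.28137207 V.
Error = 0.28154 − 0.28137207 = 0.00016793 V = 0.168 mV.

0.168 mV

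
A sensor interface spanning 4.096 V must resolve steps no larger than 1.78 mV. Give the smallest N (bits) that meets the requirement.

12 bits

Number of steps required ≥ 4.096 V / 1.78 mV = 2301.12.
Need 2^N ≥ 2301.12; 2^11 = 2048, 2^12 = 4096.
Minimum N = 12.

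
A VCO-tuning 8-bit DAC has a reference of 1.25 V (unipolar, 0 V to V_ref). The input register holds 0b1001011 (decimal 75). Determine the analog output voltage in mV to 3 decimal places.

LSB = 1.25 V / 2^8 = 4.883 mV.
Code 0b1001011 = 75 decimal.
V_out = 0 + 75 × 0.00488281 V = 0.366211 V.
= 366.211 mV.

366.211 mV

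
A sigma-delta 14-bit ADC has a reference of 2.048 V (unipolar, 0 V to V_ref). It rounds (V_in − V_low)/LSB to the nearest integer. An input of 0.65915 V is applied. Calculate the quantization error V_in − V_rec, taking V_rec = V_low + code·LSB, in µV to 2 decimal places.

Step size: 2.048 V ÷ 2^14 = 125.00 µV.
Scaled input = 5273.2000 LSBs, so code = 5273.
Code 5273 maps back to 0 + 5273×0.000125 V = 0.659125 V.
V_in − V_rec = 2.5e-05 V = 25.00 µV.

25.00 µV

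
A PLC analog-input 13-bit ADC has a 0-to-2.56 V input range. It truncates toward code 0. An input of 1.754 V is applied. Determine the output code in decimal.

code 5612

Full-scale span = 2.56 V; LSB = 2.56/2^13 = 312.50 µV.
(V_in − V_low)/LSB = (1.754 − 0) / 0.0003125 = 5612.800.
So the output code is 5612.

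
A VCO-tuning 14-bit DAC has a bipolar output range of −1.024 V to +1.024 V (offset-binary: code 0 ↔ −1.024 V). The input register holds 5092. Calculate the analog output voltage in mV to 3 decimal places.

-387.500 mV

LSB = 2.048 V / 2^14 = 125.00 µV.
V_out = (−1.024) + 5092 × 0.000125 V = -0.3875 V.
= -387.500 mV.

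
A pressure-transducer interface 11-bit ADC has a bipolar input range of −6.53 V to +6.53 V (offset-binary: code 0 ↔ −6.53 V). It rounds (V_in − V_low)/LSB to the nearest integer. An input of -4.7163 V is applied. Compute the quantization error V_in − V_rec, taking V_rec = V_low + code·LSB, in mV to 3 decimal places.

One LSB is 13.06 V / 2048 = 6.377 mV.
(V_in − V_low)/LSB = (-4.7163 − (−6.53))/0.00637695 = 284.4148 → code 284 (round).
V_rec = (−6.53) + 284·0.00637695 = -4.7189453 V.
V_in − V_rec = 0.00264531 V = 2.645 mV.

2.645 mV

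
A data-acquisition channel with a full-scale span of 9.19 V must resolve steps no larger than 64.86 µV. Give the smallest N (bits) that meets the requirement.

Number of steps required ≥ 9.19 V / 64.86 µV = 141689.79.
Need 2^N ≥ 141689.79; 2^17 = 131072, 2^18 = 262144.
Minimum N = 18.

18 bits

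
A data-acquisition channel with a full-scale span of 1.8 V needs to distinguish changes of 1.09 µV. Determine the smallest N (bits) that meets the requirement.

21 bits

Number of steps required ≥ 1.8 V / 1.09 µV = 1651376.15.
Need 2^N ≥ 1651376.15; 2^20 = 1048576, 2^21 = 2097152.
Minimum N = 21.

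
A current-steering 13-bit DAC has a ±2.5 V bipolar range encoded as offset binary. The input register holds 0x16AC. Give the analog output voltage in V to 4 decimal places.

1.0425 V

LSB = 5 V / 2^13 = 0.610 mV.
Code 0x16AC = 5804 decimal.
V_out = (−2.5) + 5804 × 0.000610352 V = 1.04248 V.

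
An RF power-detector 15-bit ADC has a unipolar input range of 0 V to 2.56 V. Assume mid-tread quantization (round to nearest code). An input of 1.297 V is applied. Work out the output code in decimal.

code 16602

Full-scale span = 2.56 V; LSB = 2.56/2^15 = 78.12 µV.
Input sits at 16601.600 steps above V_low.
round(16601.600) = 16602.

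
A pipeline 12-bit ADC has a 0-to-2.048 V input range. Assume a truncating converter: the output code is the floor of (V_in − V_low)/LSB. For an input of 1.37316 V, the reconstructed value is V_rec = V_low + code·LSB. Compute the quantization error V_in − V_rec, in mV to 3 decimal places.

One LSB is 2.048 V / 4096 = 0.500 mV.
Scaled input = 2746.3200 LSBs, so code = 2746.
V_rec = 0 + 2746·0.0005 = 1.373 V.
Difference: 0.00016 V → 0.160 mV.

0.160 mV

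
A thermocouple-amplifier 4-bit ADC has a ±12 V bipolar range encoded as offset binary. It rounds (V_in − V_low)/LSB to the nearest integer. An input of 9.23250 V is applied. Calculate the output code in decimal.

code 14

LSB = 24 V / 16 = 1.5000 V.
(9.23250 − (−12)) / 1.5 = 14.155 LSBs.
round(14.155) = 14.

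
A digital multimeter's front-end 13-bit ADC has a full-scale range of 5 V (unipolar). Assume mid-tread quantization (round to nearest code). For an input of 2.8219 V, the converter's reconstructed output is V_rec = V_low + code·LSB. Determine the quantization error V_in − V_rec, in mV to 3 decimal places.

0.245 mV

LSB = 5/2^13 = 0.610 mV.
(2.8219 − 0)/0.000610352 = 4623.4010; round gives code 4623.
Code 4623 maps back to 0 + 4623×0.000610352 V = 2.8216553 V.
Difference: 0.000244727 V → 0.245 mV.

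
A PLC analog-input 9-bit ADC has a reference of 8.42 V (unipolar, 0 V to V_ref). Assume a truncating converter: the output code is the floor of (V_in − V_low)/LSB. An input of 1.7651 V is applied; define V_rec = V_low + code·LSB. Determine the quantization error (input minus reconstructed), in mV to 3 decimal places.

One LSB is 8.42 V / 512 = 16.445 mV.
(V_in − V_low)/LSB = (1.7651 − 0)/0.0164453 = 107.3315 → code 107 (floor).
Reconstructed: 1.7596484 V.
Error = 1.7651 − 1.7596484 = 0.00545156 V = 5.452 mV.

5.452 mV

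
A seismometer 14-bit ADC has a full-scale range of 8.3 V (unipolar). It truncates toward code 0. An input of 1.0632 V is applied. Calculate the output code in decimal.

code 2098

Full-scale span = 8.3 V; LSB = 8.3/2^14 = 0.507 mV.
Input sits at 2098.731 steps above V_low.
⌊·⌋(2098.731) = 2098.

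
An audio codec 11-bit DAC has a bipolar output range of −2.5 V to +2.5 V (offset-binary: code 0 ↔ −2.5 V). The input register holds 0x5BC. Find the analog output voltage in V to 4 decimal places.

LSB = 5 V / 2^11 = 2.441 mV.
Code 0x5BC = 1468 decimal.
V_out = (−2.5) + 1468 × 0.00244141 V = 1.08398 V.

1.0840 V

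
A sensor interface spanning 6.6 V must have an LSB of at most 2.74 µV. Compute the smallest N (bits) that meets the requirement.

22 bits

Number of steps required ≥ 6.6 V / 2.74 µV = 2408759.12.
Need 2^N ≥ 2408759.12; 2^21 = 2097152, 2^22 = 4194304.
Minimum N = 22.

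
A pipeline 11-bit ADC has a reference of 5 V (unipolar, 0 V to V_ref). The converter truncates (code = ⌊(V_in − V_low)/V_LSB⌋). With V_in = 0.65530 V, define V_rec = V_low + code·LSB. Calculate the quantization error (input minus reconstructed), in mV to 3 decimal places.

Step size: 5 V ÷ 2^11 = 2.441 mV.
(V_in − V_low)/LSB = (0.65530 − 0)/0.00244141 = 268.4109 → code 268 (floor).
Code 268 maps back to 0 + 268×0.00244141 V = 0.65429688 V.
Error = 0.65530 − 0.65429688 = 0.00100312 V = 1.003 mV.

1.003 mV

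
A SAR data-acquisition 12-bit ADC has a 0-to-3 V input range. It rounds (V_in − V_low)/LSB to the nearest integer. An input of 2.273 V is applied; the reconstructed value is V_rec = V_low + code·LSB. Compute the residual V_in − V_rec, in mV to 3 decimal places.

0.295 mV

One LSB is 3 V / 4096 = 0.732 mV.
(2.273 − 0)/0.000732422 = 3103.4027; round gives code 3103.
Reconstructed: 2.2727051 V.
V_in − V_rec = 0.000294922 V = 0.295 mV.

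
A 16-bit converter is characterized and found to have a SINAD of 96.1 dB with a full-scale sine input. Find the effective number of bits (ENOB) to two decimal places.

ENOB = (SINAD − 1.76) / 6.02 = (96.1 − 1.76)/6.02 = 15.671.

15.67 bits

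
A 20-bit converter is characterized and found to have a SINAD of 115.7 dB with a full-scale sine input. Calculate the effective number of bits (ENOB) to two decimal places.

18.93 bits

ENOB = (SINAD − 1.76) / 6.02 = (115.7 − 1.76)/6.02 = 18.927.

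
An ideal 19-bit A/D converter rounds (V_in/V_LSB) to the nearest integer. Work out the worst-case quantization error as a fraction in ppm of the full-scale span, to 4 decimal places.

0.9537 ppm

Rounding → worst-case error = ½ LSB = V_FS/2^20, so 1e+06/1048576 = 0.953674 ppm of full scale.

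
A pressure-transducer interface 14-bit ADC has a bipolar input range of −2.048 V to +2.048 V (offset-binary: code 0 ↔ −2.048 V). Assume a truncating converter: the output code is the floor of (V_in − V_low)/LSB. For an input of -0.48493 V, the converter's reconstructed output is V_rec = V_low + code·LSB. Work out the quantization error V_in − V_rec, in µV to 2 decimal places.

LSB = 4.096/2^14 = 250.00 µV.
(-0.48493 − (−2.048))/0.00025 = 6252.2800; ⌊·⌋ gives code 6252.
Reconstructed: -0.485 V.
Difference: 7e-05 V → 70.00 µV.

70.00 µV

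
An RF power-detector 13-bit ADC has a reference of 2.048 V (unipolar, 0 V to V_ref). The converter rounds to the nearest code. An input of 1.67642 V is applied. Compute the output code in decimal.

code 6706

Full-scale span = 2.048 V; LSB = 2.048/2^13 = 250.00 µV.
Input sits at 6705.680 steps above V_low.
Round → code 6706.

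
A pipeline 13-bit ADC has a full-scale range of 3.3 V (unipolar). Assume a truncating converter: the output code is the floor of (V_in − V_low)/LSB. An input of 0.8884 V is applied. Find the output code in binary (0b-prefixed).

LSB = 3.3 V / 8192 = 402.83 µV.
(0.8884 − 0) / 0.000402832 = 2205.386 LSBs.
So the output code is 2205.
In binary (0b-prefixed): 0b100010011101.

code 0b100010011101 (decimal 2205)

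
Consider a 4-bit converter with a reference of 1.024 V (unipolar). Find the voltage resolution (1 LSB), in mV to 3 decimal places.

Full-scale span = 1.024 V.
LSB = 1.024 / 2^4 = 1.024 / 16 = 0.064 V = 64.000 mV.

64.000 mV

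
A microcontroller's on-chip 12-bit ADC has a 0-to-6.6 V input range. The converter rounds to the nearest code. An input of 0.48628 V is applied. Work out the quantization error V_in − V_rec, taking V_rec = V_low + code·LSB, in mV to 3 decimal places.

-0.341 mV

Step size: 6.6 V ÷ 2^12 = 1.611 mV.
(0.48628 − 0)/0.00161133 = 301.7883; round gives code 302.
V_rec = 0 + 302·0.00161133 = 0.48662109 V.
Error = 0.48628 − 0.48662109 = -0.000341094 V = -0.341 mV.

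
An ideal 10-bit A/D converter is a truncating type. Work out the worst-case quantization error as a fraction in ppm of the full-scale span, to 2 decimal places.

Truncating → worst-case error = 1 LSB = V_FS/2^10, so 1e+06/1024 = 976.562 ppm of full scale.

976.56 ppm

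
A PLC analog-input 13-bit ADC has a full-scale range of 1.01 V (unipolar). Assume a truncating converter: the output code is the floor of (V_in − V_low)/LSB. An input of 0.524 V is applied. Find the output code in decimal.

LSB = 1.01 V / 8192 = 123.29 µV.
Input sits at 4250.107 steps above V_low.
⌊·⌋(4250.107) = 4250.

code 4250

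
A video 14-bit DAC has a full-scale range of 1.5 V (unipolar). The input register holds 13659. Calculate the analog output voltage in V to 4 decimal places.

LSB = 1.5 V / 2^14 = 91.55 µV.
V_out = 0 + 13659 × 9.15527e-05 V = 1.25052 V.

1.2505 V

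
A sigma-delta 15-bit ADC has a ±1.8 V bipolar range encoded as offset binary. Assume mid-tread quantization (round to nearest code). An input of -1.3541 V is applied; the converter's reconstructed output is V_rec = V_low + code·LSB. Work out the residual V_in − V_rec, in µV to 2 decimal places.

LSB = 3.6/2^15 = 109.86 µV.
(-1.3541 − (−1.8))/0.000109863 = 4058.6809; round gives code 4059.
Code 4059 maps back to (−1.8) + 4059×0.000109863 V = -1.3540649 V.
V_in − V_rec = -3.50586e-05 V = -35.06 µV.

-35.06 µV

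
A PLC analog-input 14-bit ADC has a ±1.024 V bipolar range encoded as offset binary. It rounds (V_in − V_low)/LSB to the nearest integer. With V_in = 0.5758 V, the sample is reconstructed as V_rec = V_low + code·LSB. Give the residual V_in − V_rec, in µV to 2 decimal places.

Step size: 2.048 V ÷ 2^14 = 125.00 µV.
(0.5758 − (−1.024))/0.000125 = 12798.4000; round gives code 12798.
Code 12798 maps back to (−1.024) + 12798×0.000125 V = 0.57575 V.
V_in − V_rec = 5e-05 V = 50.00 µV.

50.00 µV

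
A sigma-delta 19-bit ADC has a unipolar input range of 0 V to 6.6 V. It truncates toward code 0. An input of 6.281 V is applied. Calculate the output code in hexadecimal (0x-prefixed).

Full-scale span = 6.6 V; LSB = 6.6/2^19 = 12.59 µV.
(V_in − V_low)/LSB = (6.281 − 0) / 1.25885e-05 = 498947.413.
So the output code is 498947.
In hexadecimal (0x-prefixed): 0x79D03.

code 0x79D03 (decimal 498947)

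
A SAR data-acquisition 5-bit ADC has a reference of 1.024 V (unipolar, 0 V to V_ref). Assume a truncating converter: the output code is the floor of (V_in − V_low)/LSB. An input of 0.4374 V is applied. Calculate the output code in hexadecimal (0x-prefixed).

code 0xD (decimal 13)

Full-scale span = 1.024 V; LSB = 1.024/2^5 = 32.000 mV.
(V_in − V_low)/LSB = (0.4374 − 0) / 0.032 = 13.669.
So the output code is 13.
In hexadecimal (0x-prefixed): 0xD.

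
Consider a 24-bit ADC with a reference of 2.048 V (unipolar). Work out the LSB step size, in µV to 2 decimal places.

Full-scale span = 2.048 V.
LSB = 2.048 / 2^24 = 2.048 / 16777216 = 1.2207e-07 V = 0.12 µV.

0.12 µV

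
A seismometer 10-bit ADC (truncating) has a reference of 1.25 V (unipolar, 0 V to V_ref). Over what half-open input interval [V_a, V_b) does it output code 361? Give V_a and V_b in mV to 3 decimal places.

LSB = 1.25/2^10 = 1.221 mV.
V_a = V_low + 361·LSB = 0.440674 V; V_b = V_low + 362·LSB = 0.441895 V.

[440.674 mV, 441.895 mV)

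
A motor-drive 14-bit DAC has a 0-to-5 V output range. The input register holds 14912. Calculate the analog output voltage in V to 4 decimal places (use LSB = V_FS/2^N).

4.5508 V

LSB = 5 V / 2^14 = 305.18 µV.
V_out = 0 + 14912 × 0.000305176 V = 4.55078 V.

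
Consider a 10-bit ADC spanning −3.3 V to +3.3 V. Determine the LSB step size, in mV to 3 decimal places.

Full-scale span = 6.6 V.
LSB = 6.6 / 2^10 = 6.6 / 1024 = 0.00644531 V = 6.445 mV.

6.445 mV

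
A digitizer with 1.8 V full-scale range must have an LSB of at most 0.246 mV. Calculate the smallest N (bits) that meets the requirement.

13 bits

Number of steps required ≥ 1.8 V / 0.246 mV = 7317.07.
Need 2^N ≥ 7317.07; 2^12 = 4096, 2^13 = 8192.
Minimum N = 13.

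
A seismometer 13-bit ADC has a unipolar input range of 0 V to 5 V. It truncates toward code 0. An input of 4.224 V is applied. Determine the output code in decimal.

LSB = 5 V / 8192 = 0.610 mV.
(4.224 − 0) / 0.000610352 = 6920.602 LSBs.
So the output code is 6920.

code 6920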